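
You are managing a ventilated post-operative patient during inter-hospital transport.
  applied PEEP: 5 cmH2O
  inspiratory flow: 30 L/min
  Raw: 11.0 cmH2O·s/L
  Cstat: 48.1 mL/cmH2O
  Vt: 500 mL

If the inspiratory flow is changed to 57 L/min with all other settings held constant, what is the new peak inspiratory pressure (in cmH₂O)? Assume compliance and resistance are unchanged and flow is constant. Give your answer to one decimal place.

25.8

Flow: 30 L/min ÷ 60 = 0.5 L/s.
New flow: 57 L/min ÷ 60 = 0.95 L/s.
PIP = Vt/C + R·V̇ + PEEP (constant-flow equation of motion).
Only the resistive term changes: ΔPIP = R × ΔV̇ = 11.0 × (0.95 − 0.5) = 11.0 × 0.45 = 4.95 cmH2O.
Original PIP = 500/48.1 + 11.0×0.5 + 5 = 20.895 cmH2O; new PIP = 20.895 + (4.95) = 25.845 cmH2O.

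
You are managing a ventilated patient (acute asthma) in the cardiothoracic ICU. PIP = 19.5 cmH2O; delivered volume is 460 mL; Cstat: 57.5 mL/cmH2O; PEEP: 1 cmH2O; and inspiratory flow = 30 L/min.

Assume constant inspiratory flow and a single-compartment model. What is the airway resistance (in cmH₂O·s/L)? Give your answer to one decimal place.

21.0

Flow: 30 L/min ÷ 60 = 0.5 L/s.
Equation of motion (constant flow): PIP = Vt/C + R·V̇ + PEEP.
R·V̇ = PIP − Vt/C − PEEP = 19.5 − 460/57.5 − 1 = 19.5 − 8.0 − 1 = 10.5 cmH2O.
R = 10.5 / 0.5 = 21.0 cmH2O·s/L.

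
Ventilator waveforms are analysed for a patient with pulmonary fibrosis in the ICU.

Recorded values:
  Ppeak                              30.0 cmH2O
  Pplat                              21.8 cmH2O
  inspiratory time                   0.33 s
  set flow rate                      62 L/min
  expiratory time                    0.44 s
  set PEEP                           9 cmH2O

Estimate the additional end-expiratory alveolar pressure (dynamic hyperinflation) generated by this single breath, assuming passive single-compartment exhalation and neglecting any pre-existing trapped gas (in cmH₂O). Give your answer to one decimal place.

1.6

Flow: 62 L/min ÷ 60 = 1.0333 L/s.
Vt = flow × Ti = 1.0333 L/s × 0.33 s × 1000 mL/L = 340.99 mL.
R = (PIP − Pplat)/V̇ = (30.0 − 21.8) / 1.0333 = 8.2/1.0333 = 7.936 cmH2O·s/L.
C = Vt/(Pplat − PEEP) = 340.99 / (21.8 − 9) = 340.99/12.8 = 26.64 mL/cmH2O.
τ = R × C = 7.936 × 0.02664 L/cmH2O = 0.2114 s.
Fraction remaining = e^(−Te/τ) = e^(−0.44/0.2114) = 0.1248; trapped volume = 340.99 × 0.1248 = 42.556 mL.
Additional alveolar pressure from trapping ≈ V_trapped / C = 42.556 / 26.64 = 1.597 cmH2O.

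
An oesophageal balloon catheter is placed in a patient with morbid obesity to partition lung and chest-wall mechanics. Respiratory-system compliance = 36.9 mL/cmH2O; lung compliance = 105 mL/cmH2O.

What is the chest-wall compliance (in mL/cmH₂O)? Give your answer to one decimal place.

56.9

1/Ccw = 1/Crs − 1/CL.
1/Ccw = 1/36.9 − 1/105 = 0.01758.
Ccw = 56.883 mL/cmH2O.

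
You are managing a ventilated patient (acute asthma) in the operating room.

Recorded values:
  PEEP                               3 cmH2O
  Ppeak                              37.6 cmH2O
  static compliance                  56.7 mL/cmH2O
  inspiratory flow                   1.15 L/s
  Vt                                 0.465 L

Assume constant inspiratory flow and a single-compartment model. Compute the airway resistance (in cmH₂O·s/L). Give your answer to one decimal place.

23.0

Equation of motion (constant flow): PIP = Vt/C + R·V̇ + PEEP.
R·V̇ = PIP − Vt/C − PEEP = 37.6 − 465/56.7 − 3 = 37.6 − 8.201 − 3 = 26.399 cmH2O.
R = 26.399 / 1.15 = 22.956 cmH2O·s/L.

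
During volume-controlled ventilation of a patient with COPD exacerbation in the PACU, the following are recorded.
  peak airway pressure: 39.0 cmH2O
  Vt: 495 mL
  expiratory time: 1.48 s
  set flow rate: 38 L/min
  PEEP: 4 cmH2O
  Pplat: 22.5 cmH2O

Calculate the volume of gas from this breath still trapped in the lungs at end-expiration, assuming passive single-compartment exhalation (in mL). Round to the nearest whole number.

59

Flow: 38 L/min ÷ 60 = 0.6333 L/s.
R = (PIP − Pplat)/V̇ = (39.0 − 22.5) / 0.6333 = 16.5/0.6333 = 26.054 cmH2O·s/L.
C = Vt/(Pplat − PEEP) = 495.0 / (22.5 − 4) = 495.0/18.5 = 26.757 mL/cmH2O.
τ = R × C = 26.054 × 0.02676 L/cmH2O = 0.6972 s.
Fraction remaining = e^(−Te/τ) = e^(−1.48/0.6972) = 0.1197.
Trapped volume = 495.0 × 0.1197 = 59.252 mL.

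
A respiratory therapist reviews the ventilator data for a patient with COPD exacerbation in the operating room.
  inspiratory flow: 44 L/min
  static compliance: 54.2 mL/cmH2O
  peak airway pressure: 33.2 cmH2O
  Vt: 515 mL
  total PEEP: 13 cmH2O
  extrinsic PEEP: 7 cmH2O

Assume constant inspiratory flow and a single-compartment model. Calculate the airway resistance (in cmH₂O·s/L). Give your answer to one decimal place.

Flow: 44 L/min ÷ 60 = 0.7333 L/s.
Total PEEP = 13 cmH2O (set 7 + intrinsic 6); this is the baseline alveolar pressure.
Equation of motion (constant flow): PIP = Vt/C + R·V̇ + PEEP.
R·V̇ = PIP − Vt/C − PEEP = 33.2 − 515/54.2 − 13 = 33.2 − 9.502 − 13 = 10.698 cmH2O.
R = 10.698 / 0.7333 = 14.589 cmH2O·s/L.

14.6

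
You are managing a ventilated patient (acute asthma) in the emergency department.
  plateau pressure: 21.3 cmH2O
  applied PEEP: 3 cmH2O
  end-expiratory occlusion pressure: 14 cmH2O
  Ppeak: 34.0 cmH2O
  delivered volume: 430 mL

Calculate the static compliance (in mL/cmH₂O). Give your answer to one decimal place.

58.9

End-expiratory occlusion gives total PEEP = 14 cmH2O (intrinsic PEEP = 14 − 3 = 11). Use total PEEP for the elastic gradient.
Cstat = Vt / (Pplat − PEEPtotal) = 430 / (21.3 − 14) = 430 / 7.3 = 58.904 mL/cmH2O.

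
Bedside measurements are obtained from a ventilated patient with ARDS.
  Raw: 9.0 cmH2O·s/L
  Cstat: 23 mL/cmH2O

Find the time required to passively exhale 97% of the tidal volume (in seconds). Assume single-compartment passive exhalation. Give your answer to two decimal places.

0.73

τ = R × C = 9.0 × 23 mL/cmH2O = 9.0 × 0.023 L/cmH2O = 0.207 s.
Exhaled fraction f = 1 − e^(−t/τ) → t = −τ·ln(1 − f) = −0.207·ln(0.03) = 0.7259 s.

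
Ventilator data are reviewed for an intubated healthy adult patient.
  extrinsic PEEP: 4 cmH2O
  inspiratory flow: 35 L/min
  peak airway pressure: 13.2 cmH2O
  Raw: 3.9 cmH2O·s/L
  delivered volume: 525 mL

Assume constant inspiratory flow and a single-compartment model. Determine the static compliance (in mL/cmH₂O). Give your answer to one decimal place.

Flow: 35 L/min ÷ 60 = 0.5833 L/s.
Equation of motion (constant flow): PIP = Vt/C + R·V̇ + PEEP.
Vt/C = PIP − R·V̇ − PEEP = 13.2 − 3.9×0.5833 − 4 = 13.2 − 2.275 − 4 = 6.925 cmH2O.
C = Vt / 6.925 = 525 / 6.925 = 75.812 mL/cmH2O.

75.8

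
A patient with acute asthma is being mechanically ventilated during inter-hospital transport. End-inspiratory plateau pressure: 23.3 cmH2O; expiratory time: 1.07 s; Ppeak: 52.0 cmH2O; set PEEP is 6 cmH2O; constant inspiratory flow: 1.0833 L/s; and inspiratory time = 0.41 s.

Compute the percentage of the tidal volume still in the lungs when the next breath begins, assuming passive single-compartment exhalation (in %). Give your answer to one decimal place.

Vt = flow × Ti = 1.0833 L/s × 0.41 s × 1000 mL/L = 444.15 mL.
R = (PIP − Pplat)/V̇ = (52.0 − 23.3) / 1.0833 = 28.7/1.0833 = 26.493 cmH2O·s/L.
C = Vt/(Pplat − PEEP) = 444.15 / (23.3 − 6) = 444.15/17.3 = 25.673 mL/cmH2O.
τ = R × C = 26.493 × 0.02567 L/cmH2O = 0.6801 s.
Fraction remaining at end-expiration = e^(−Te/τ) = e^(−1.07/0.6801) = 0.2074 → 20.74%.

20.7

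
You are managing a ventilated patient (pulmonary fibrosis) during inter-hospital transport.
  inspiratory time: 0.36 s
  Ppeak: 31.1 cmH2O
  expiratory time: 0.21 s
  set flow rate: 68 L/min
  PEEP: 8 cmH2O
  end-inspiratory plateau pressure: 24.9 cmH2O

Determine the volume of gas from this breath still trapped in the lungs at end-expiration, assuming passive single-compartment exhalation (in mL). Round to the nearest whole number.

83

Flow: 68 L/min ÷ 60 = 1.1333 L/s.
Vt = flow × Ti = 1.1333 L/s × 0.36 s × 1000 mL/L = 407.99 mL.
R = (PIP − Pplat)/V̇ = (31.1 − 24.9) / 1.1333 = 6.2/1.1333 = 5.471 cmH2O·s/L.
C = Vt/(Pplat − PEEP) = 407.99 / (24.9 − 8) = 407.99/16.9 = 24.141 mL/cmH2O.
τ = R × C = 5.471 × 0.02414 L/cmH2O = 0.1321 s.
Fraction remaining = e^(−Te/τ) = e^(−0.21/0.1321) = 0.204.
Trapped volume = 407.99 × 0.204 = 83.23 mL.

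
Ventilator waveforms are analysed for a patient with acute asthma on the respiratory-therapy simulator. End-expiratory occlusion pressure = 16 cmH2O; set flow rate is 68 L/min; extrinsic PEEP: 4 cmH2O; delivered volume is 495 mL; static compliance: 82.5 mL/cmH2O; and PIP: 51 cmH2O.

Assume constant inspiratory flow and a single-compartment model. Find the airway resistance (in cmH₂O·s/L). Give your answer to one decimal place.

Flow: 68 L/min ÷ 60 = 1.1333 L/s.
Total PEEP = 16 cmH2O (set 4 + intrinsic 12); this is the baseline alveolar pressure.
Equation of motion (constant flow): PIP = Vt/C + R·V̇ + PEEP.
R·V̇ = PIP − Vt/C − PEEP = 51 − 495/82.5 − 16 = 51 − 6.0 − 16 = 29.0 cmH2O.
R = 29.0 / 1.1333 = 25.589 cmH2O·s/L.

25.6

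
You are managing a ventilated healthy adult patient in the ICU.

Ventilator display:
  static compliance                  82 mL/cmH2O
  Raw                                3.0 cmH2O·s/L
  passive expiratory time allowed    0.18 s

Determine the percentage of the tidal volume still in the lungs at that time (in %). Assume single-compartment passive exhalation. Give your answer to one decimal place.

τ = R × C = 3.0 × 82 mL/cmH2O = 3.0 × 0.082 L/cmH2O = 0.246 s.
Passive exhalation: V(t)/V₀ = e^(−t/τ) = e^(−0.18/0.246) = 0.4811.
Fraction remaining = 0.4811 → 48.11%.

48.1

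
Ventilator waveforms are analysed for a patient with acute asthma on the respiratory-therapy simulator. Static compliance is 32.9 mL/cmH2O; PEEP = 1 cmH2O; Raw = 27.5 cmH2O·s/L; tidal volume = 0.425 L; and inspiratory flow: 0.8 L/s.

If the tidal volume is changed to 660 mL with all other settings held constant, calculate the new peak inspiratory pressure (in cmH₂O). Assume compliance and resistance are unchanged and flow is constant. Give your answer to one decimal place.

PIP = Vt/C + R·V̇ + PEEP (constant-flow equation of motion).
Only the elastic term changes: ΔPIP = ΔVt / C = (660 − 425) / 32.9 = 7.143 cmH2O.
Original PIP = 425/32.9 + 27.5×0.8 + 1 = 35.918 cmH2O; new PIP = 35.918 + (7.143) = 43.061 cmH2O.

43.1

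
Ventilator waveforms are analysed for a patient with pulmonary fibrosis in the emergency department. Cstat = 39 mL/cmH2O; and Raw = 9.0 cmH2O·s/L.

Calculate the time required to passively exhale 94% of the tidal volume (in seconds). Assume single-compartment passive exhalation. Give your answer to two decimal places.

0.99

τ = R × C = 9.0 × 39 mL/cmH2O = 9.0 × 0.039 L/cmH2O = 0.351 s.
Exhaled fraction f = 1 − e^(−t/τ) → t = −τ·ln(1 − f) = −0.351·ln(0.06) = 0.9875 s.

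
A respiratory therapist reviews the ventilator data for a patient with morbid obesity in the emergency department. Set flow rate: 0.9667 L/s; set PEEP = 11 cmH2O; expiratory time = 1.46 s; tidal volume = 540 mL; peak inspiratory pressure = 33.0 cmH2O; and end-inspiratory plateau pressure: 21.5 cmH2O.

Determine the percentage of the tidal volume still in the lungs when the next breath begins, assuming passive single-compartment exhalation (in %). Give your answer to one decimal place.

9.2

R = (PIP − Pplat)/V̇ = (33.0 − 21.5) / 0.9667 = 11.5/0.9667 = 11.896 cmH2O·s/L.
C = Vt/(Pplat − PEEP) = 540.0 / (21.5 − 11) = 540.0/10.5 = 51.429 mL/cmH2O.
τ = R × C = 11.896 × 0.05143 L/cmH2O = 0.6118 s.
Fraction remaining at end-expiration = e^(−Te/τ) = e^(−1.46/0.6118) = 0.09196 → 9.196%.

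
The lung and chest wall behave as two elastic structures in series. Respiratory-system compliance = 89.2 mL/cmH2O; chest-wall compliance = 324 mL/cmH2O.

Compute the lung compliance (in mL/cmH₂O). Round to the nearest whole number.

1/CL = 1/Crs − 1/Ccw.
1/CL = 1/89.2 − 1/324 = 0.008124.
CL = 123.09 mL/cmH2O.

123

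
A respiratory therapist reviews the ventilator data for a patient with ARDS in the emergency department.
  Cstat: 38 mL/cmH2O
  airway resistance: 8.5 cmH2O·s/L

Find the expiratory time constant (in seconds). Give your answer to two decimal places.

0.32

τ = R × C = 8.5 × 38 mL/cmH2O = 8.5 × 0.038 L/cmH2O = 0.323 s.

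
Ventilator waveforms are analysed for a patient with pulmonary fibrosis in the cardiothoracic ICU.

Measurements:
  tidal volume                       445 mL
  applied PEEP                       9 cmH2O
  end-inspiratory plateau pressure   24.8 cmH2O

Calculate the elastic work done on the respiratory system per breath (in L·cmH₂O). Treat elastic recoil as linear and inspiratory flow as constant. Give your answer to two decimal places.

Elastic work ≈ ½ × (Pplat − PEEP) × Vt = 0.5 × (24.8 − 9) × 0.445 L = 0.5 × 15.8 × 0.445 = 3.516 L·cmH2O.

3.52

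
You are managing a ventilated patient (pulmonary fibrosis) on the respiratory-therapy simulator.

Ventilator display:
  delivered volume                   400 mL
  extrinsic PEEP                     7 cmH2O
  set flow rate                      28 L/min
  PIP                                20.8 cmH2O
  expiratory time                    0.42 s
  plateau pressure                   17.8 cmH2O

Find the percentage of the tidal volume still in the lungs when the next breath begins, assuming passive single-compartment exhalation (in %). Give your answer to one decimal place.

17.1

Flow: 28 L/min ÷ 60 = 0.4667 L/s.
R = (PIP − Pplat)/V̇ = (20.8 − 17.8) / 0.4667 = 3.0/0.4667 = 6.428 cmH2O·s/L.
C = Vt/(Pplat − PEEP) = 400.0 / (17.8 − 7) = 400.0/10.8 = 37.037 mL/cmH2O.
τ = R × C = 6.428 × 0.03704 L/cmH2O = 0.2381 s.
Fraction remaining at end-expiration = e^(−Te/τ) = e^(−0.42/0.2381) = 0.1714 → 17.14%.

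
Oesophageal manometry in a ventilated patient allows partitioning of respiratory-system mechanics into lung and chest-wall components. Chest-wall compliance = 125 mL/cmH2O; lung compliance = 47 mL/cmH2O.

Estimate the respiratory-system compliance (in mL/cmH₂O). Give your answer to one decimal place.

Lung and chest wall are elastances in series: 1/Crs = 1/CL + 1/Ccw.
1/Crs = 1/47 + 1/125 = 0.02928.
Crs = 34.153 mL/cmH2O.

34.2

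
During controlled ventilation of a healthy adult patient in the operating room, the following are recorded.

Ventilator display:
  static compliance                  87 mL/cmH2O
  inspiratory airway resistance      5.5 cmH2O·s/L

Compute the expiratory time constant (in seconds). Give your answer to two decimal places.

τ = R × C = 5.5 × 87 mL/cmH2O = 5.5 × 0.087 L/cmH2O = 0.4785 s.

0.48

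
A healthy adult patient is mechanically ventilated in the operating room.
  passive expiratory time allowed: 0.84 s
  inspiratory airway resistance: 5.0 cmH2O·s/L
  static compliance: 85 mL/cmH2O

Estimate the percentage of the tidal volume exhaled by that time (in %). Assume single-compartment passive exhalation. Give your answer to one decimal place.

τ = R × C = 5.0 × 85 mL/cmH2O = 5.0 × 0.085 L/cmH2O = 0.425 s.
Passive exhalation: V(t)/V₀ = e^(−t/τ) = e^(−0.84/0.425) = 0.1386.
Fraction exhaled = 1 − 0.1386 = 0.8614 → 86.14%.

86.1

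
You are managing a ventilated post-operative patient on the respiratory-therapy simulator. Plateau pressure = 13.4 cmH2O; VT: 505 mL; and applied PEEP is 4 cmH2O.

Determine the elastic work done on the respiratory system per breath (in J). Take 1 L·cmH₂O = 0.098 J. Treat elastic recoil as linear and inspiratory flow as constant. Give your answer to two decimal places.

0.23

Elastic work ≈ ½ × (Pplat − PEEP) × Vt = 0.5 × (13.4 − 4) × 0.505 L = 0.5 × 9.4 × 0.505 = 2.374 L·cmH2O.
× 0.098 J/(L·cmH2O) → 0.2327 J.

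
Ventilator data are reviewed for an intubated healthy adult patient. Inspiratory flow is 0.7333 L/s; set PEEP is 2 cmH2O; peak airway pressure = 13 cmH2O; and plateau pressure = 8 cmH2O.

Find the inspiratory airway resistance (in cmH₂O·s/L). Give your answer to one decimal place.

6.8

Raw = (PIP − Pplat) / flow = (13 − 8) / 0.7333 = 5.0 / 0.7333 = 6.818 cmH2O·s/L.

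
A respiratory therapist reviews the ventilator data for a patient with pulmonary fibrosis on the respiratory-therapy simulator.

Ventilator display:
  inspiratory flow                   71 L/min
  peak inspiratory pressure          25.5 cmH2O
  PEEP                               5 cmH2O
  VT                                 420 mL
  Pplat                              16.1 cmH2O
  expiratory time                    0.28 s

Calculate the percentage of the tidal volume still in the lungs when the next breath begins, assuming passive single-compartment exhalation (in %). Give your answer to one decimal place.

Flow: 71 L/min ÷ 60 = 1.1833 L/s.
R = (PIP − Pplat)/V̇ = (25.5 − 16.1) / 1.1833 = 9.4/1.1833 = 7.944 cmH2O·s/L.
C = Vt/(Pplat − PEEP) = 420.0 / (16.1 − 5) = 420.0/11.1 = 37.838 mL/cmH2O.
τ = R × C = 7.944 × 0.03784 L/cmH2O = 0.3006 s.
Fraction remaining at end-expiration = e^(−Te/τ) = e^(−0.28/0.3006) = 0.394 → 39.4%.

39.4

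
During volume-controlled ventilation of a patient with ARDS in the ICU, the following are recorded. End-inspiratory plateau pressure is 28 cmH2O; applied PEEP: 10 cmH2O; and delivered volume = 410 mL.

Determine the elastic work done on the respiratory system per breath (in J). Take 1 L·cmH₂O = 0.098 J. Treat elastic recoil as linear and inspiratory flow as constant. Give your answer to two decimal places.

Elastic work ≈ ½ × (Pplat − PEEP) × Vt = 0.5 × (28 − 10) × 0.410 L = 0.5 × 18.0 × 0.410 = 3.69 L·cmH2O.
× 0.098 J/(L·cmH2O) → 0.3616 J.

0.36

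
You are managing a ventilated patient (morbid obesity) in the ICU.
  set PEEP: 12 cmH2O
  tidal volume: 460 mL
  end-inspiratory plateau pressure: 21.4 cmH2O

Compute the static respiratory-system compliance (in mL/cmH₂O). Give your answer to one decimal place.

Cstat = Vt / (Pplat − PEEP) = 460 / (21.4 − 12) = 460 / 9.4 = 48.936 mL/cmH2O.

48.9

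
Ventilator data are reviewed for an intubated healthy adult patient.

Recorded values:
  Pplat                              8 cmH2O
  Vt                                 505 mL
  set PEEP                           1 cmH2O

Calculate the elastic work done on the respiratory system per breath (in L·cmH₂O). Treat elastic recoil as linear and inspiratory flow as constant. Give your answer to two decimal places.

Elastic work ≈ ½ × (Pplat − PEEP) × Vt = 0.5 × (8 − 1) × 0.505 L = 0.5 × 7.0 × 0.505 = 1.768 L·cmH2O.

1.77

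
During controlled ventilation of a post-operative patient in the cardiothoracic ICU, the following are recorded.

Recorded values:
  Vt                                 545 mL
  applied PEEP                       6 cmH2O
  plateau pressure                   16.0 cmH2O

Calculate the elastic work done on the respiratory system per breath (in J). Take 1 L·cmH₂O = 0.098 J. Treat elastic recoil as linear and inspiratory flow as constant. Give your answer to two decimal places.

0.27

Elastic work ≈ ½ × (Pplat − PEEP) × Vt = 0.5 × (16.0 − 6) × 0.545 L = 0.5 × 10.0 × 0.545 = 2.725 L·cmH2O.
× 0.098 J/(L·cmH2O) → 0.2671 J.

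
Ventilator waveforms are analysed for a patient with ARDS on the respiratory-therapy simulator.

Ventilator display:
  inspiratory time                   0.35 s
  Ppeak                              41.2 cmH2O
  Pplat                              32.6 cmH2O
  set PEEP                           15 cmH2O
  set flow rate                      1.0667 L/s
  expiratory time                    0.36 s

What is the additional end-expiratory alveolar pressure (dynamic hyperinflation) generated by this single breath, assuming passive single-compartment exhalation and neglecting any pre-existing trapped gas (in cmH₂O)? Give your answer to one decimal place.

2.1

Vt = flow × Ti = 1.0667 L/s × 0.35 s × 1000 mL/L = 373.35 mL.
R = (PIP − Pplat)/V̇ = (41.2 − 32.6) / 1.0667 = 8.6/1.0667 = 8.062 cmH2O·s/L.
C = Vt/(Pplat − PEEP) = 373.35 / (32.6 − 15) = 373.35/17.6 = 21.213 mL/cmH2O.
τ = R × C = 8.062 × 0.02121 L/cmH2O = 0.171 s.
Fraction remaining = e^(−Te/τ) = e^(−0.36/0.171) = 0.1218; trapped volume = 373.35 × 0.1218 = 45.474 mL.
Additional alveolar pressure from trapping ≈ V_trapped / C = 45.474 / 21.213 = 2.144 cmH2O.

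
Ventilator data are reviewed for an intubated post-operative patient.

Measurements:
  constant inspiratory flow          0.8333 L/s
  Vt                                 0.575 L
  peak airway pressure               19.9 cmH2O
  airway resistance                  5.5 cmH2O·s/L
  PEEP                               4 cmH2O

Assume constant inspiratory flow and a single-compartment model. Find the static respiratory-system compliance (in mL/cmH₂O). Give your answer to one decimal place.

50.8

Equation of motion (constant flow): PIP = Vt/C + R·V̇ + PEEP.
Vt/C = PIP − R·V̇ − PEEP = 19.9 − 5.5×0.8333 − 4 = 19.9 − 4.583 − 4 = 11.317 cmH2O.
C = Vt / 11.317 = 575 / 11.317 = 50.809 mL/cmH2O.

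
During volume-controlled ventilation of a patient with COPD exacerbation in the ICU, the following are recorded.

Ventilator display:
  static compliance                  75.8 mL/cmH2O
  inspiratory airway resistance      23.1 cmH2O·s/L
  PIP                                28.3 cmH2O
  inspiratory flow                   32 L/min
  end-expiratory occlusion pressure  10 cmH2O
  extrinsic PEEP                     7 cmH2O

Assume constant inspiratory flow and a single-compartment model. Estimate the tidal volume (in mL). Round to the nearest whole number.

453

Flow: 32 L/min ÷ 60 = 0.5333 L/s.
Total PEEP = 10 cmH2O (set 7 + intrinsic 3); this is the baseline alveolar pressure.
Equation of motion (constant flow): PIP = Vt/C + R·V̇ + PEEP.
Vt/C = PIP − R·V̇ − PEEP = 28.3 − 12.319 − 10 = 5.981 cmH2O.
Vt = C × 5.981 = 75.8 × 5.981 = 453.36 mL.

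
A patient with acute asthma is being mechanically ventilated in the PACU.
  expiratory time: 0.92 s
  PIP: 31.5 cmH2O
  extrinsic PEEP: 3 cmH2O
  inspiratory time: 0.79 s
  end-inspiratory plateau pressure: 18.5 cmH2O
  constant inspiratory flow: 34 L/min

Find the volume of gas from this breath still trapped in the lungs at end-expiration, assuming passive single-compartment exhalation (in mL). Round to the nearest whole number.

112

Flow: 34 L/min ÷ 60 = 0.5667 L/s.
Vt = flow × Ti = 0.5667 L/s × 0.79 s × 1000 mL/L = 447.69 mL.
R = (PIP − Pplat)/V̇ = (31.5 − 18.5) / 0.5667 = 13.0/0.5667 = 22.94 cmH2O·s/L.
C = Vt/(Pplat − PEEP) = 447.69 / (18.5 − 3) = 447.69/15.5 = 28.883 mL/cmH2O.
τ = R × C = 22.94 × 0.02888 L/cmH2O = 0.6625 s.
Fraction remaining = e^(−Te/τ) = e^(−0.92/0.6625) = 0.2494.
Trapped volume = 447.69 × 0.2494 = 111.65 mL.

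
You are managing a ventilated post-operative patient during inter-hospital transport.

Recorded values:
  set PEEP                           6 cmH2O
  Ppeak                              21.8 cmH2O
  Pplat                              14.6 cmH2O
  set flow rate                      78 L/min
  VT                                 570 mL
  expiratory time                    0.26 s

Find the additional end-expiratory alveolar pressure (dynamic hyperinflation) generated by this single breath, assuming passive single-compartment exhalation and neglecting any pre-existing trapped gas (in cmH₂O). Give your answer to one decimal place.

Flow: 78 L/min ÷ 60 = 1.3 L/s.
R = (PIP − Pplat)/V̇ = (21.8 − 14.6) / 1.3 = 7.2/1.3 = 5.538 cmH2O·s/L.
C = Vt/(Pplat − PEEP) = 570.0 / (14.6 − 6) = 570.0/8.6 = 66.279 mL/cmH2O.
τ = R × C = 5.538 × 0.06628 L/cmH2O = 0.3671 s.
Fraction remaining = e^(−Te/τ) = e^(−0.26/0.3671) = 0.4925; trapped volume = 570.0 × 0.4925 = 280.73 mL.
Additional alveolar pressure from trapping ≈ V_trapped / C = 280.73 / 66.279 = 4.236 cmH2O.

4.2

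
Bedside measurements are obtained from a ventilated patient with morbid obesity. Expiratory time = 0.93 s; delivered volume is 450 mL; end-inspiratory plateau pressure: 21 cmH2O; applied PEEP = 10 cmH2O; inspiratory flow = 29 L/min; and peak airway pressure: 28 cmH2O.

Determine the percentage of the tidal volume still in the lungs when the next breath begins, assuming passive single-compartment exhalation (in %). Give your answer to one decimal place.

Flow: 29 L/min ÷ 60 = 0.4833 L/s.
R = (PIP − Pplat)/V̇ = (28 − 21) / 0.4833 = 7.0/0.4833 = 14.484 cmH2O·s/L.
C = Vt/(Pplat − PEEP) = 450.0 / (21 − 10) = 450.0/11.0 = 40.909 mL/cmH2O.
τ = R × C = 14.484 × 0.04091 L/cmH2O = 0.5925 s.
Fraction remaining at end-expiration = e^(−Te/τ) = e^(−0.93/0.5925) = 0.2081 → 20.81%.

20.8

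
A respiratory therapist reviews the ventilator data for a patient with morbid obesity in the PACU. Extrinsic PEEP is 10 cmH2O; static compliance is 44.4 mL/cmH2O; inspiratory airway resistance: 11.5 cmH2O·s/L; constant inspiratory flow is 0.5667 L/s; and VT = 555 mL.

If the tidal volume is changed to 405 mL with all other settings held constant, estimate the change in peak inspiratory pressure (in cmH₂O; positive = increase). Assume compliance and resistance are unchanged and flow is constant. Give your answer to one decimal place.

PIP = Vt/C + R·V̇ + PEEP (constant-flow equation of motion).
Only the elastic term changes: ΔPIP = ΔVt / C = (405 − 555) / 44.4 = -3.378 cmH2O.

-3.4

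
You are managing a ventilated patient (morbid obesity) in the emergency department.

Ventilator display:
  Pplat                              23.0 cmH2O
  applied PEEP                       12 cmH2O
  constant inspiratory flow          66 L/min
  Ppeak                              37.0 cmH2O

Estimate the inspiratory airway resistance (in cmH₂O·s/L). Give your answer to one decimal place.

12.7

Flow: 66 L/min ÷ 60 = 1.1 L/s.
Raw = (PIP − Pplat) / flow = (37.0 − 23.0) / 1.1 = 14.0 / 1.1 = 12.727 cmH2O·s/L.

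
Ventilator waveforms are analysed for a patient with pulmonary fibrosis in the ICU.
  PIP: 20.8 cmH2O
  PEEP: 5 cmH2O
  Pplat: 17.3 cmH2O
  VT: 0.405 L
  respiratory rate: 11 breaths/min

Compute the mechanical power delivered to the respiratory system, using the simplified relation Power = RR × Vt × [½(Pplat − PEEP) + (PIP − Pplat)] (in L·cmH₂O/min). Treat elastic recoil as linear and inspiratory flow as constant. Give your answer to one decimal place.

Per-breath work = Vt × [½(Pplat−PEEP) + (PIP−Pplat)] = 0.405 × [0.5×12.3 + 3.5] = 0.405 × 9.65 = 3.908 L·cmH2O.
Power = 11 × 3.908 = 42.988 L·cmH2O/min.

43.0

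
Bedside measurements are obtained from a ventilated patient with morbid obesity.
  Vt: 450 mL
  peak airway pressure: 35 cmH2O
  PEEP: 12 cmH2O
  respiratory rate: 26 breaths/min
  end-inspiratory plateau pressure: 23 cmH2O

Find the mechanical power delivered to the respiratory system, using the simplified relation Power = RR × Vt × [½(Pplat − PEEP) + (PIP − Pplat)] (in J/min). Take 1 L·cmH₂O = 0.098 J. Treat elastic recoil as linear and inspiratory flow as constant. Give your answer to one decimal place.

20.1

Per-breath work = Vt × [½(Pplat−PEEP) + (PIP−Pplat)] = 0.450 × [0.5×11.0 + 12.0] = 0.450 × 17.5 = 7.875 L·cmH2O.
Power = 26 × 7.875 = 204.75 L·cmH2O/min.
× 0.098 J/(L·cmH2O) → 20.066 J/min.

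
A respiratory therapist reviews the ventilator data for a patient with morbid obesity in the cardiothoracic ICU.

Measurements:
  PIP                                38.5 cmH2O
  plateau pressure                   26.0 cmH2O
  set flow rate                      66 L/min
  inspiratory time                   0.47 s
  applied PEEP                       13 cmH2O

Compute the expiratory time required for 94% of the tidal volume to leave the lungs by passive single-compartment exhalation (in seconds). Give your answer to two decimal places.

1.27

Flow: 66 L/min ÷ 60 = 1.1 L/s.
Vt = flow × Ti = 1.1 L/s × 0.47 s × 1000 mL/L = 517.0 mL.
R = (PIP − Pplat)/V̇ = (38.5 − 26.0) / 1.1 = 12.5/1.1 = 11.364 cmH2O·s/L.
C = Vt/(Pplat − PEEP) = 517.0 / (26.0 − 13) = 517.0/13.0 = 39.769 mL/cmH2O.
τ = R × C = 11.364 × 0.03977 L/cmH2O = 0.4519 s.
t = −τ·ln(1 − 0.94) = −0.4519·ln(0.06) = 1.271 s.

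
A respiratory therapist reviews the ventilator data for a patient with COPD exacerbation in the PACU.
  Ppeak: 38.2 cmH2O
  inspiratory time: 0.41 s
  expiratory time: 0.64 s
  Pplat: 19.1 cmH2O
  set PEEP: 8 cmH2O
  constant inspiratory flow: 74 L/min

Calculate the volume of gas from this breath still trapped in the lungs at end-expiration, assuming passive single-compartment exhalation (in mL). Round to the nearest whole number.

204

Flow: 74 L/min ÷ 60 = 1.2333 L/s.
Vt = flow × Ti = 1.2333 L/s × 0.41 s × 1000 mL/L = 505.65 mL.
R = (PIP − Pplat)/V̇ = (38.2 − 19.1) / 1.2333 = 19.1/1.2333 = 15.487 cmH2O·s/L.
C = Vt/(Pplat − PEEP) = 505.65 / (19.1 − 8) = 505.65/11.1 = 45.554 mL/cmH2O.
τ = R × C = 15.487 × 0.04555 L/cmH2O = 0.7054 s.
Fraction remaining = e^(−Te/τ) = e^(−0.64/0.7054) = 0.4036.
Trapped volume = 505.65 × 0.4036 = 204.08 mL.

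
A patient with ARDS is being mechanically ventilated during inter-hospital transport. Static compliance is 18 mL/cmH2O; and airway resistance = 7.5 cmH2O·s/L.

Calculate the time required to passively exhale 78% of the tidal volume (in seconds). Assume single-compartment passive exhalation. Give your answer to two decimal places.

τ = R × C = 7.5 × 18 mL/cmH2O = 7.5 × 0.018 L/cmH2O = 0.135 s.
Exhaled fraction f = 1 − e^(−t/τ) → t = −τ·ln(1 − f) = −0.135·ln(0.22) = 0.2044 s.

0.20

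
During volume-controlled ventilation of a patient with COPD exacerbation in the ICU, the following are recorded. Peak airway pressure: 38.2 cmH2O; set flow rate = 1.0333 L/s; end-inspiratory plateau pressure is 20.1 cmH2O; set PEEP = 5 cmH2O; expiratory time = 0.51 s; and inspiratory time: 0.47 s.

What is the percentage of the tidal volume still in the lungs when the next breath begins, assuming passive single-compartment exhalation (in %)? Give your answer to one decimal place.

40.4

Vt = flow × Ti = 1.0333 L/s × 0.47 s × 1000 mL/L = 485.65 mL.
R = (PIP − Pplat)/V̇ = (38.2 − 20.1) / 1.0333 = 18.1/1.0333 = 17.517 cmH2O·s/L.
C = Vt/(Pplat − PEEP) = 485.65 / (20.1 − 5) = 485.65/15.1 = 32.162 mL/cmH2O.
τ = R × C = 17.517 × 0.03216 L/cmH2O = 0.5633 s.
Fraction remaining at end-expiration = e^(−Te/τ) = e^(−0.51/0.5633) = 0.4044 → 40.44%.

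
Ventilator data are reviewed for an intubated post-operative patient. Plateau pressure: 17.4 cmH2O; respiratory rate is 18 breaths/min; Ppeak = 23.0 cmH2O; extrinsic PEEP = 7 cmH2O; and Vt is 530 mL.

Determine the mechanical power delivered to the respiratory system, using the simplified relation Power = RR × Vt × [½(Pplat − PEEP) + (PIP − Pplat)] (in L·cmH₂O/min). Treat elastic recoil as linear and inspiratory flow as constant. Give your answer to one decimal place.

Per-breath work = Vt × [½(Pplat−PEEP) + (PIP−Pplat)] = 0.530 × [0.5×10.4 + 5.6] = 0.530 × 10.8 = 5.724 L·cmH2O.
Power = 18 × 5.724 = 103.03 L·cmH2O/min.

103.0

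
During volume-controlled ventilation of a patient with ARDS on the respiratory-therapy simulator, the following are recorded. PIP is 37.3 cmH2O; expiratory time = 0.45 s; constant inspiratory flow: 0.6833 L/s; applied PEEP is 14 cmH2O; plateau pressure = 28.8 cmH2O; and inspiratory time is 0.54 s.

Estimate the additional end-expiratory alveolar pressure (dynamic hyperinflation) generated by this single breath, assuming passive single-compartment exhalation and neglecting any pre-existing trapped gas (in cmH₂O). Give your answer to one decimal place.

3.5

Vt = flow × Ti = 0.6833 L/s × 0.54 s × 1000 mL/L = 368.98 mL.
R = (PIP − Pplat)/V̇ = (37.3 − 28.8) / 0.6833 = 8.5/0.6833 = 12.44 cmH2O·s/L.
C = Vt/(Pplat − PEEP) = 368.98 / (28.8 − 14) = 368.98/14.8 = 24.931 mL/cmH2O.
τ = R × C = 12.44 × 0.02493 L/cmH2O = 0.3101 s.
Fraction remaining = e^(−Te/τ) = e^(−0.45/0.3101) = 0.2343; trapped volume = 368.98 × 0.2343 = 86.452 mL.
Additional alveolar pressure from trapping ≈ V_trapped / C = 86.452 / 24.931 = 3.468 cmH2O.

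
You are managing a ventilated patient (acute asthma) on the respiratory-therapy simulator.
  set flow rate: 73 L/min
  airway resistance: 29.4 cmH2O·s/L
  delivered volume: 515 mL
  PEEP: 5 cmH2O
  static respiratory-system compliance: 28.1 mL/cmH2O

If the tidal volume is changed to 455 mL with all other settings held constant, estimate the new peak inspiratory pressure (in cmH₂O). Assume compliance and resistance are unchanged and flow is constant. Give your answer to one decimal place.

57.0

Flow: 73 L/min ÷ 60 = 1.2167 L/s.
PIP = Vt/C + R·V̇ + PEEP (constant-flow equation of motion).
Only the elastic term changes: ΔPIP = ΔVt / C = (455 − 515) / 28.1 = -2.135 cmH2O.
Original PIP = 515/28.1 + 29.4×1.2167 + 5 = 59.098 cmH2O; new PIP = 59.098 + (-2.135) = 56.963 cmH2O.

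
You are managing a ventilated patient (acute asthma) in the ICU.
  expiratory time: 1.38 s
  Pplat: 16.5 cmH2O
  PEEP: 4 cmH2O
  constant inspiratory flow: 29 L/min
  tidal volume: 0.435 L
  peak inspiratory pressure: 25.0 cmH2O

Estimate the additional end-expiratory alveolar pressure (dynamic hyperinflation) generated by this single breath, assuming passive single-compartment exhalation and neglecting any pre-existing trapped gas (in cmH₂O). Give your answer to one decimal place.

1.3

Flow: 29 L/min ÷ 60 = 0.4833 L/s.
R = (PIP − Pplat)/V̇ = (25.0 − 16.5) / 0.4833 = 8.5/0.4833 = 17.587 cmH2O·s/L.
C = Vt/(Pplat − PEEP) = 435.0 / (16.5 − 4) = 435.0/12.5 = 34.8 mL/cmH2O.
τ = R × C = 17.587 × 0.0348 L/cmH2O = 0.612 s.
Fraction remaining = e^(−Te/τ) = e^(−1.38/0.612) = 0.1049; trapped volume = 435.0 × 0.1049 = 45.632 mL.
Additional alveolar pressure from trapping ≈ V_trapped / C = 45.632 / 34.8 = 1.311 cmH2O.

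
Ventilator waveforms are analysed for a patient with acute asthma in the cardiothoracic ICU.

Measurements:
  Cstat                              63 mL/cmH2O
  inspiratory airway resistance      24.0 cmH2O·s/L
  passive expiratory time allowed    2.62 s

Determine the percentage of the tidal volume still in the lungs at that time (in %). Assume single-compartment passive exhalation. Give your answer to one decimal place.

17.7

τ = R × C = 24.0 × 63 mL/cmH2O = 24.0 × 0.063 L/cmH2O = 1.512 s.
Passive exhalation: V(t)/V₀ = e^(−t/τ) = e^(−2.62/1.512) = 0.1768.
Fraction remaining = 0.1768 → 17.68%.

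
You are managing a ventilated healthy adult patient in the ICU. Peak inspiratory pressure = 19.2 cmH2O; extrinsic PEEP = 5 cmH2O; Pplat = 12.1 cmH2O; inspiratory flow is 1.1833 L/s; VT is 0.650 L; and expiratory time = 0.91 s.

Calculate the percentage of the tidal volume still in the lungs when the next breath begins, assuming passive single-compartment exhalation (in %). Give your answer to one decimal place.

19.1

R = (PIP − Pplat)/V̇ = (19.2 − 12.1) / 1.1833 = 7.1/1.1833 = 6.0 cmH2O·s/L.
C = Vt/(Pplat − PEEP) = 650.0 / (12.1 − 5) = 650.0/7.1 = 91.549 mL/cmH2O.
τ = R × C = 6.0 × 0.09155 L/cmH2O = 0.5493 s.
Fraction remaining at end-expiration = e^(−Te/τ) = e^(−0.91/0.5493) = 0.1908 → 19.08%.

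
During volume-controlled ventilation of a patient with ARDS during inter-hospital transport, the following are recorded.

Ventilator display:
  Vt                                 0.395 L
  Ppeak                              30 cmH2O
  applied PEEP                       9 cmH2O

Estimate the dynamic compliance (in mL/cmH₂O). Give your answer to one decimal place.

18.8

Dynamic compliance = Vt / (PIP − PEEP) = 395 / (30 − 9) = 395 / 21.0 = 18.81 mL/cmH2O.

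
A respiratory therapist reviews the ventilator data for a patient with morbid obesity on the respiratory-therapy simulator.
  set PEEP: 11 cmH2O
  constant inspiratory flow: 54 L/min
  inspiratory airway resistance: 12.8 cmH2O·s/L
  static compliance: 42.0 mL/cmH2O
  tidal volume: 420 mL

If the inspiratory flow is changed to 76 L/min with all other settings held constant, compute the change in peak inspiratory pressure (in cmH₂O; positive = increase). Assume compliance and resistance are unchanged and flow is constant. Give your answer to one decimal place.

4.7

Flow: 54 L/min ÷ 60 = 0.9 L/s.
New flow: 76 L/min ÷ 60 = 1.2667 L/s.
PIP = Vt/C + R·V̇ + PEEP (constant-flow equation of motion).
Only the resistive term changes: ΔPIP = R × ΔV̇ = 12.8 × (1.2667 − 0.9) = 12.8 × 0.3667 = 4.694 cmH2O.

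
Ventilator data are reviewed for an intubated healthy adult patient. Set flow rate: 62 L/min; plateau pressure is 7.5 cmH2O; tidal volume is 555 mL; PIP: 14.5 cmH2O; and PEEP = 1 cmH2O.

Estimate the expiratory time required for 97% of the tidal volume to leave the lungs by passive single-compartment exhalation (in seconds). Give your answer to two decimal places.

2.03

Flow: 62 L/min ÷ 60 = 1.0333 L/s.
R = (PIP − Pplat)/V̇ = (14.5 − 7.5) / 1.0333 = 7.0/1.0333 = 6.774 cmH2O·s/L.
C = Vt/(Pplat − PEEP) = 555.0 / (7.5 − 1) = 555.0/6.5 = 85.385 mL/cmH2O.
τ = R × C = 6.774 × 0.08539 L/cmH2O = 0.5784 s.
t = −τ·ln(1 − 0.97) = −0.5784·ln(0.03) = 2.028 s.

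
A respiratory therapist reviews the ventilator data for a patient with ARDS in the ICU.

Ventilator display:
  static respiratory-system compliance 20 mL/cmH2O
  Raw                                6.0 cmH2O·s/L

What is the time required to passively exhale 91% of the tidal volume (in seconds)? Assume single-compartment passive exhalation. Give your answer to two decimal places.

τ = R × C = 6.0 × 20 mL/cmH2O = 6.0 × 0.020 L/cmH2O = 0.12 s.
Exhaled fraction f = 1 − e^(−t/τ) → t = −τ·ln(1 − f) = −0.12·ln(0.09) = 0.289 s.

0.29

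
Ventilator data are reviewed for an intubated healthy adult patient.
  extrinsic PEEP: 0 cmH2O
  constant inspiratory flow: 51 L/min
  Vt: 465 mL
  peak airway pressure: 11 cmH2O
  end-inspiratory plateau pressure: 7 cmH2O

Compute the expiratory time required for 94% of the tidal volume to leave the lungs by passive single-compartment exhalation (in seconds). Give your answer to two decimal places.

Flow: 51 L/min ÷ 60 = 0.85 L/s.
R = (PIP − Pplat)/V̇ = (11 − 7) / 0.85 = 4.0/0.85 = 4.706 cmH2O·s/L.
C = Vt/(Pplat − PEEP) = 465.0 / (7 − 0) = 465.0/7.0 = 66.429 mL/cmH2O.
τ = R × C = 4.706 × 0.06643 L/cmH2O = 0.3126 s.
t = −τ·ln(1 − 0.94) = −0.3126·ln(0.06) = 0.8795 s.

0.88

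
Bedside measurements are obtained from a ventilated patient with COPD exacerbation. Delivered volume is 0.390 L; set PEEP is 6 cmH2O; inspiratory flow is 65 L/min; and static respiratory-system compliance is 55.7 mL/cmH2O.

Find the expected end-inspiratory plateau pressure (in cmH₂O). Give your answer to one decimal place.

Pplat = PEEP + Vt / Cstat = 6 + 390 / 55.7 = 6 + 7.002 = 13.002 cmH2O.

13.0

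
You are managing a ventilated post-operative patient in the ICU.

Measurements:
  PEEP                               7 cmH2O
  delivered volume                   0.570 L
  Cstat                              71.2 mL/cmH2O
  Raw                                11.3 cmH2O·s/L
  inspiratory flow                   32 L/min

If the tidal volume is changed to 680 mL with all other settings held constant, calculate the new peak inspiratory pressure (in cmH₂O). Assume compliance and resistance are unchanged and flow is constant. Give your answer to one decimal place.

Flow: 32 L/min ÷ 60 = 0.5333 L/s.
PIP = Vt/C + R·V̇ + PEEP (constant-flow equation of motion).
Only the elastic term changes: ΔPIP = ΔVt / C = (680 − 570) / 71.2 = 1.545 cmH2O.
Original PIP = 570/71.2 + 11.3×0.5333 + 7 = 21.032 cmH2O; new PIP = 21.032 + (1.545) = 22.577 cmH2O.

22.6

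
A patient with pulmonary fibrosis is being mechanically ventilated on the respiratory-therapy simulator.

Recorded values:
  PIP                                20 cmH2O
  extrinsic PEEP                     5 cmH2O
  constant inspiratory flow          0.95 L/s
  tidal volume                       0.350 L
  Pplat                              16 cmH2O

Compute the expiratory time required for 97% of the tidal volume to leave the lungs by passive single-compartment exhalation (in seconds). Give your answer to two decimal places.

0.47

R = (PIP − Pplat)/V̇ = (20 − 16) / 0.95 = 4.0/0.95 = 4.211 cmH2O·s/L.
C = Vt/(Pplat − PEEP) = 350.0 / (16 − 5) = 350.0/11.0 = 31.818 mL/cmH2O.
τ = R × C = 4.211 × 0.03182 L/cmH2O = 0.134 s.
t = −τ·ln(1 − 0.97) = −0.134·ln(0.03) = 0.4699 s.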